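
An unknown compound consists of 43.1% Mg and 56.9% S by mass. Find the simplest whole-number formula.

MgS

Assume 100 g: 43.1 g Mg, 56.9 g S.
n(Mg) = 43.1/24.31 = 1.773, n(S) = 56.9/32.07 = 1.774
Ratios (÷ 1.773): Mg 1.000, S 1.001
Ratio ≈ 1:1, so the empirical formula is MgS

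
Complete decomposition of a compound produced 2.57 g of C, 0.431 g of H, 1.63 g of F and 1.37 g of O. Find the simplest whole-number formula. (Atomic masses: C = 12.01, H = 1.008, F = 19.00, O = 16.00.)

C5H10F2O2

C: 2.57 g ÷ 12.01 g/mol = 0.214 mol
H: 0.431 g ÷ 1.008 g/mol = 0.4276 mol
F: 1.63 g ÷ 19.00 g/mol = 0.08579 mol
O: 1.37 g ÷ 16.00 g/mol = 0.08563 mol
Divide by the smallest (0.08563 mol O): C 2.499, H 4.994, F 1.002, O 1.000
×2: C 5.00, H 9.99, F 2.00, O 2.00 → C5H10F2O2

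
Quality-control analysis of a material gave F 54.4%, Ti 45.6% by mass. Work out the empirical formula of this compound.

F3Ti

Assume 100 g: 54.4 g F, 45.6 g Ti.
F: 54.4 g ÷ 19.00 g/mol = 2.863 mol
Ti: 45.6 g ÷ 47.87 g/mol = 0.9526 mol
Divide by the smallest (0.9526 mol Ti): F 3.006, Ti 1.000
≈ 3:1 → F3Ti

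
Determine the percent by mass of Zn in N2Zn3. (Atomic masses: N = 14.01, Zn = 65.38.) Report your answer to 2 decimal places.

87.50%

Molar mass = 2(14.01) + 3(65.38) = 224.160 g/mol
Mass of Zn per mole = 3 × 65.38 = 196.140 g
% Zn = 196.140 / 224.160 × 100 = 87.50%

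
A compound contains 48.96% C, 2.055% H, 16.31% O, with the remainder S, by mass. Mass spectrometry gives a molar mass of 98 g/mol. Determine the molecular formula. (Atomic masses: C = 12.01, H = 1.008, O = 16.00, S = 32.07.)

C4H2OS

Assume 100 g: 48.96 g C, 2.055 g H, 16.31 g O, 32.675 g S.
n(C) = 48.96/12.01 = 4.077, n(H) = 2.055/1.008 = 2.039, n(O) = 16.31/16.00 = 1.019, n(S) = 32.675/32.07 = 1.019
Divide by the smallest (1.019 mol S): C 4.001, H 2.001, O 1.001, S 1.000
Ratio ≈ 4:2:1:1, so the empirical formula is C4H2OS
Empirical-formula mass = 98.13 g/mol
n = 98 / 98.13 = 1.00 ≈ 1
Molecular formula = empirical formula = C4H2OS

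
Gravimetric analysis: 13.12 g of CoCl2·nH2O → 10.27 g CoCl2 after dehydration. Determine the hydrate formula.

Mass of water lost = 13.12 − 10.27 = 2.85 g → 2.85 / 18.02 = 0.1582 mol H2O
Molar mass of CoCl2 = 129.83 g/mol → mol CoCl2 = 10.27 / 129.83 = 0.0791
n = 0.1582 / 0.0791 = 2.00 ≈ 2 → CoCl2·2H2O

CoCl2·2H2O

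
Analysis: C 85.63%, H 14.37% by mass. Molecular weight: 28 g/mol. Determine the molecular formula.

Assume 100 g: 85.63 g C, 14.37 g H.
n(C) = 85.63/12.01 = 7.13, n(H) = 14.37/1.008 = 14.26
Divide by the smallest (7.13 mol C): C 1.000, H 1.999
≈ 1:2 → CH2
Empirical-formula mass = 14.03 g/mol
n = 28 / 14.03 = 2.00 ≈ 2
Molecular formula = (CH2)×2 = C2H4

C2H4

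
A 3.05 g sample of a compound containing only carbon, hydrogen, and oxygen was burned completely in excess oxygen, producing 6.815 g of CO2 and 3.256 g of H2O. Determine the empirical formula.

mol C = 6.815 / 44.01 = 0.1549; mass C = 0.1549 × 12.01 = 1.860 g
mol H = 2 × (3.256 / 18.02) = 0.3614; mass H = 0.3614 × 1.008 = 0.3643 g
mass O = 3.05 − (2.224) = 0.8260 g → mol O = 0.05162
Ratios (÷ 0.05162): C 3.000, H 7.000, O 1.000
→ C3H7O

C3H7O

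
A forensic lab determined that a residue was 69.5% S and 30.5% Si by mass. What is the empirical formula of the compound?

Assume 100 g: 69.5 g S, 30.5 g Si.
n(S) = 69.5/32.07 = 2.167, n(Si) = 30.5/28.09 = 1.086
Smallest is Si at 1.086 mol; normalising gives S 1.996, Si 1.000
→ S2Si

S2Si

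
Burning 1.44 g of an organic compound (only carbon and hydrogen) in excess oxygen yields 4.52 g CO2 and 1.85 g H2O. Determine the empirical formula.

CH2

mol C = 4.52 / 44.01 = 0.1027; mass C = 0.1027 × 12.01 = 1.233 g
mol H = 2 × (1.85 / 18.02) = 0.2053; mass H = 0.2053 × 1.008 = 0.2070 g
Smallest is C at 0.1027 mol; normalising gives C 1.000, H 1.999
Ratio ≈ 1:2, so the empirical formula is CH2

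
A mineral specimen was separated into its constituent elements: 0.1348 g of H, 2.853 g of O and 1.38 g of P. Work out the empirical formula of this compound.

H3O4P

H: 0.1348 g ÷ 1.008 g/mol = 0.1337 mol
O: 2.853 g ÷ 16.00 g/mol = 0.1783 mol
P: 1.38 g ÷ 30.97 g/mol = 0.04456 mol
Divide by the smallest (0.04456 mol P): H 3.001, O 4.002, P 1.000
→ H3O4P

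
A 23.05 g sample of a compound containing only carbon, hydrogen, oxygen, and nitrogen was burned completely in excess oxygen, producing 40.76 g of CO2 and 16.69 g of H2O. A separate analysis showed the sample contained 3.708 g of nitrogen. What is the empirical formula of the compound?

C7H14N2O3

mol C = 40.76 / 44.01 = 0.9262; mass C = 0.9262 × 12.01 = 11.12 g
mol H = 2 × (16.69 / 18.02) = 1.852; mass H = 1.852 × 1.008 = 1.867 g
mol N = 3.708 / 14.01 = 0.2647
mass O = 23.05 − (16.70) = 6.352 g → mol O = 0.3970
Ratios (÷ 0.2647): C 3.499, H 6.999, N 1.000, O 1.500
Scaling by 2: C 7.00, H 14.00, N 2.00, O 3.00 → C7H14N2O3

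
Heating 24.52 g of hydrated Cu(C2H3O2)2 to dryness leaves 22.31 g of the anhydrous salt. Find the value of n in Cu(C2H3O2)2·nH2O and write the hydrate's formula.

Cu(C2H3O2)2·H2O

Mass of water lost = 24.52 − 22.31 = 2.21 g → 2.21 / 18.02 = 0.1226 mol H2O
Molar mass of Cu(C2H3O2)2 = 181.64 g/mol → mol Cu(C2H3O2)2 = 22.31 / 181.64 = 0.1228
n = 0.1226 / 0.1228 = 1.00 ≈ 1 → Cu(C2H3O2)2·H2O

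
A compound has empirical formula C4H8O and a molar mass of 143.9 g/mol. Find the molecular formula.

C8H16O2

Empirical-formula mass = 72.10 g/mol
n = 143.9 / 72.10 = 2.00 ≈ 2
Molecular formula = (C4H8O)2 = C8H16O2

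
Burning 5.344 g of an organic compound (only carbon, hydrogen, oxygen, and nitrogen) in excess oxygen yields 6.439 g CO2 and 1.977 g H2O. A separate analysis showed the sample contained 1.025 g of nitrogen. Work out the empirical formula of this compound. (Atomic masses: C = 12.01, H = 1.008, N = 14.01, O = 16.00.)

mol C = 6.439 / 44.01 = 0.1463; mass C = 0.1463 × 12.01 = 1.757 g
mol H = 2 × (1.977 / 18.02) = 0.2194; mass H = 0.2194 × 1.008 = 0.2212 g
mol N = 1.025 / 14.01 = 0.07316
mass O = 5.344 − (3.003) = 2.341 g → mol O = 0.1463
Divide by the smallest (0.07316 mol N): C 2.000, H 2.999, N 1.000, O 2.000
Ratio ≈ 2:3:1:2, so the empirical formula is C2H3NO2

C2H3NO2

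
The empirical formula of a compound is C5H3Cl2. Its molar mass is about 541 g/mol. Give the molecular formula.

Empirical-formula mass = 133.97 g/mol
n = 541 / 133.97 = 4.04 ≈ 4
Molecular formula = (C5H3Cl2)4 = C20H12Cl8

C20H12Cl8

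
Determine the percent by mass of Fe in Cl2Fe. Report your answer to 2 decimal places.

44.06%

Molar mass = 2(35.45) + 1(55.85) = 126.750 g/mol
Mass of Fe per mole = 1 × 55.85 = 55.850 g
% Fe = 55.850 / 126.750 × 100 = 44.06%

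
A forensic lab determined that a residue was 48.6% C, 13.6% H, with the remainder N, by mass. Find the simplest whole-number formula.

Assume 100 g: 48.6 g C, 13.6 g H, 37.8 g N.
C: 48.6 g ÷ 12.01 g/mol = 4.047 mol
H: 13.6 g ÷ 1.008 g/mol = 13.49 mol
N: 37.8 g ÷ 14.01 g/mol = 2.698 mol
Smallest is N at 2.698 mol; normalising gives C 1.500, H 5.001, N 1.000
Multiply by 2: C 3.00, H 10.00, N 2.00 → C3H10N2

C3H10N2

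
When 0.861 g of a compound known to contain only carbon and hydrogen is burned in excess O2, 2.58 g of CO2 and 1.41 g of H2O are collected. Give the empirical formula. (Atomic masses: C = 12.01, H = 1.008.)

mol C = 2.58 / 44.01 = 0.05862; mass C = 0.05862 × 12.01 = 0.7041 g
mol H = 2 × (1.41 / 18.02) = 0.1565; mass H = 0.1565 × 1.008 = 0.1577 g
Divide by the smallest (0.05862 mol C): C 1.000, H 2.669
×3: C 3.00, H 8.01 → C3H8

C3H8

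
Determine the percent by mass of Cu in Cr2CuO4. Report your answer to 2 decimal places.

Molar mass = 2(52.00) + 1(63.55) + 4(16.00) = 231.550 g/mol
Mass of Cu per mole = 1 × 63.55 = 63.550 g
% Cu = 63.550 / 231.550 × 100 = 27.45%

27.45%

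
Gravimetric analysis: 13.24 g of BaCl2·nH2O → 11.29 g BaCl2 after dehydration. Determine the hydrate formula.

Mass of water lost = 13.24 − 11.29 = 1.95 g → 1.95 / 18.02 = 0.1082 mol H2O
Molar mass of BaCl2 = 208.23 g/mol → mol BaCl2 = 11.29 / 208.23 = 0.05422
n = 0.1082 / 0.05422 = 2.00 ≈ 2 → BaCl2·2H2O

BaCl2·2H2O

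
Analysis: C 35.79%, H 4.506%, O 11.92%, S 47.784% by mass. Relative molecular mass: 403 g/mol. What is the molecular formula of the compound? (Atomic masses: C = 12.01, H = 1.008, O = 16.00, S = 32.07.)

C12H18O3S6

Assume 100 g: 35.79 g C, 4.506 g H, 11.92 g O, 47.784 g S.
n(C) = 35.79/12.01 = 2.98, n(H) = 4.506/1.008 = 4.47, n(O) = 11.92/16.00 = 0.745, n(S) = 47.784/32.07 = 1.49
Ratios (÷ 0.745): C 4.000, H 6.000, O 1.000, S 2.000
→ C4H6OS2
Empirical-formula mass = 134.23 g/mol
n = 403 / 134.23 = 3.00 ≈ 3
Molecular formula = (C4H6OS2)×3 = C12H18O3S6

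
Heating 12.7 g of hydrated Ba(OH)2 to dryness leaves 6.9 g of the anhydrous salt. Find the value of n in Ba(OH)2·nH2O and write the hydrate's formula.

Ba(OH)2·8H2O

Mass of water lost = 12.7 − 6.9 = 5.8 g → 5.8 / 18.02 = 0.3219 mol H2O
Molar mass of Ba(OH)2 = 171.35 g/mol → mol Ba(OH)2 = 6.9 / 171.35 = 0.04027
n = 0.3219 / 0.04027 = 7.99 ≈ 8 → Ba(OH)2·8H2O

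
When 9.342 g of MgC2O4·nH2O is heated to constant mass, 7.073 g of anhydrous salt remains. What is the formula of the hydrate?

MgC2O4·2H2O

Mass of water lost = 9.342 − 7.073 = 2.269 g → 2.269 / 18.02 = 0.1259 mol H2O
Molar mass of MgC2O4 = 112.33 g/mol → mol MgC2O4 = 7.073 / 112.33 = 0.06297
n = 0.1259 / 0.06297 = 2.00 ≈ 2 → MgC2O4·2H2O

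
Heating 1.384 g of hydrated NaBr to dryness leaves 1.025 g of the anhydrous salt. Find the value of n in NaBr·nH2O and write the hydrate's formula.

Mass of water lost = 1.384 − 1.025 = 0.359 g → 0.359 / 18.02 = 0.01992 mol H2O
Molar mass of NaBr = 102.89 g/mol → mol NaBr = 1.025 / 102.89 = 0.009962
n = 0.01992 / 0.009962 = 2.00 ≈ 2 → NaBr·2H2O

NaBr·2H2O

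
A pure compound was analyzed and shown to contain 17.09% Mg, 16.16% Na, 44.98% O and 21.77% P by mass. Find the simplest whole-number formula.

Assume 100 g: 17.09 g Mg, 16.16 g Na, 44.98 g O, 21.77 g P.
Moles — Mg: 17.09 / 24.31 = 0.703 mol; Na: 16.16 / 22.99 = 0.7029 mol; O: 44.98 / 16.00 = 2.811 mol; P: 21.77 / 30.97 = 0.7029 mol
Ratios (÷ 0.7029): Mg 1.000, Na 1.000, O 3.999, P 1.000
≈ 1:1:4:1 → MgNaO4P

MgNaO4P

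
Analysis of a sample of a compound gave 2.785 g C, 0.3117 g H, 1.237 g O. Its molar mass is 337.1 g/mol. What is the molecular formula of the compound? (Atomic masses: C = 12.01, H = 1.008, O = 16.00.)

Moles — C: 2.785 / 12.01 = 0.2319 mol; H: 0.3117 / 1.008 = 0.3092 mol; O: 1.237 / 16.00 = 0.07731 mol
Divide by the smallest (0.07731 mol O): C 2.999, H 4.000, O 1.000
Ratio ≈ 3:4:1, so the empirical formula is C3H4O
Empirical-formula mass = 56.06 g/mol
n = 337.1 / 56.06 = 6.01 ≈ 6
Molecular formula = (C3H4O)×6 = C18H24O6

C18H24O6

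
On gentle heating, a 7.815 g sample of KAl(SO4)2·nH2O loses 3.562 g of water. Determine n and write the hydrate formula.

Mass of anhydrous KAl(SO4)2 = 7.815 − 3.562 = 4.253 g
mol H2O = 3.562 / 18.02 = 0.1977
Molar mass of KAl(SO4)2 = 258.22 g/mol → mol KAl(SO4)2 = 4.253 / 258.22 = 0.01647
n = 0.1977 / 0.01647 = 12.00 ≈ 12 → KAl(SO4)2·12H2O

KAl(SO4)2·12H2O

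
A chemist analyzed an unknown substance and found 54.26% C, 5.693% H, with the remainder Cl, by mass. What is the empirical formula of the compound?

Assume 100 g: 54.26 g C, 5.693 g H, 40.047 g Cl.
n(C) = 54.26/12.01 = 4.518, n(H) = 5.693/1.008 = 5.648, n(Cl) = 40.047/35.45 = 1.13
Smallest is Cl at 1.13 mol; normalising gives C 3.999, H 5.000, Cl 1.000
Ratio ≈ 4:5:1, so the empirical formula is C4H5Cl

C4H5Cl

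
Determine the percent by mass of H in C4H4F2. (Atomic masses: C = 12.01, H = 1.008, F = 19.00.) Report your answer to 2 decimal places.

Molar mass = 4(12.01) + 4(1.008) + 2(19.00) = 90.072 g/mol
Mass of H per mole = 4 × 1.008 = 4.032 g
% H = 4.032 / 90.072 × 100 = 4.48%

4.48%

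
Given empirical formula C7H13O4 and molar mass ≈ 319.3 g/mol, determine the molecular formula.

Empirical-formula mass = 161.17 g/mol
n = 319.3 / 161.17 = 1.98 ≈ 2
Molecular formula = (C7H13O4)2 = C14H26O8

C14H26O8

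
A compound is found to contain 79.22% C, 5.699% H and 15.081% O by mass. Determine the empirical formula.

C7H6O

Assume 100 g: 79.22 g C, 5.699 g H, 15.081 g O.
C: 79.22 g ÷ 12.01 g/mol = 6.596 mol
H: 5.699 g ÷ 1.008 g/mol = 5.654 mol
O: 15.081 g ÷ 16.00 g/mol = 0.9426 mol
Smallest is O at 0.9426 mol; normalising gives C 6.998, H 5.998, O 1.000
≈ 7:6:1 → C7H6O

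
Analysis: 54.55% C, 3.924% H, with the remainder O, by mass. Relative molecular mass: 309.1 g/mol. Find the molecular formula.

Assume 100 g: 54.55 g C, 3.924 g H, 41.526 g O.
C: 54.55 g ÷ 12.01 g/mol = 4.542 mol
H: 3.924 g ÷ 1.008 g/mol = 3.893 mol
O: 41.526 g ÷ 16.00 g/mol = 2.595 mol
Divide by the smallest (2.595 mol O): C 1.750, H 1.500, O 1.000
×4: C 7.00, H 6.00, O 4.00 → C7H6O4
Empirical-formula mass = 154.12 g/mol
n = 309.1 / 154.12 = 2.01 ≈ 2
Molecular formula = (C7H6O4)×2 = C14H12O8

C14H12O8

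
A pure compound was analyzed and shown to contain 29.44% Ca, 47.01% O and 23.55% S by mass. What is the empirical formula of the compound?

Assume 100 g: 29.44 g Ca, 47.01 g O, 23.55 g S.
Moles — Ca: 29.44 / 40.08 = 0.7345 mol; O: 47.01 / 16.00 = 2.938 mol; S: 23.55 / 32.07 = 0.7343 mol
Smallest is S at 0.7343 mol; normalising gives Ca 1.000, O 4.001, S 1.000
→ CaO4S

CaO4S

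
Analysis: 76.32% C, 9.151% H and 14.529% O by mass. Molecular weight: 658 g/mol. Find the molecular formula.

Assume 100 g: 76.32 g C, 9.151 g H, 14.529 g O.
C: 76.32 g ÷ 12.01 g/mol = 6.355 mol
H: 9.151 g ÷ 1.008 g/mol = 9.078 mol
O: 14.529 g ÷ 16.00 g/mol = 0.9081 mol
Ratios (÷ 0.9081): C 6.998, H 9.998, O 1.000
≈ 7:10:1 → C7H10O
Empirical-formula mass = 110.15 g/mol
n = 658 / 110.15 = 5.97 ≈ 6
Molecular formula = (C7H10O)×6 = C42H60O6

C42H60O6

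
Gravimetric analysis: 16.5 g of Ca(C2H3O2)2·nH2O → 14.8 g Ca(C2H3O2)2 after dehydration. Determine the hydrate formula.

Ca(C2H3O2)2·H2O

Mass of water lost = 16.5 − 14.8 = 1.7 g → 1.7 / 18.02 = 0.09434 mol H2O
Molar mass of Ca(C2H3O2)2 = 158.17 g/mol → mol Ca(C2H3O2)2 = 14.8 / 158.17 = 0.09357
n = 0.09434 / 0.09357 = 1.01 ≈ 1 → Ca(C2H3O2)2·H2O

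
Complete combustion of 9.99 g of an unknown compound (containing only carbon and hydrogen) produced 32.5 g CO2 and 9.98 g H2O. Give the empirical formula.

mol C = 32.5 / 44.01 = 0.7385; mass C = 0.7385 × 12.01 = 8.869 g
mol H = 2 × (9.98 / 18.02) = 1.108; mass H = 1.108 × 1.008 = 1.117 g
Ratios (÷ 0.7385): C 1.000, H 1.500
Scaling by 2: C 2.00, H 3.00 → C2H3

C2H3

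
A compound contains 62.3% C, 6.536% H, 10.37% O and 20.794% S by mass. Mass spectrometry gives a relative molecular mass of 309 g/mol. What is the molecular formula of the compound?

C16H20O2S2

Assume 100 g: 62.3 g C, 6.536 g H, 10.37 g O, 20.794 g S.
n(C) = 62.3/12.01 = 5.187, n(H) = 6.536/1.008 = 6.484, n(O) = 10.37/16.00 = 0.6481, n(S) = 20.794/32.07 = 0.6484
Divide by the smallest (0.6481 mol O): C 8.004, H 10.004, O 1.000, S 1.000
→ C8H10OS
Empirical-formula mass = 154.23 g/mol
n = 309 / 154.23 = 2.00 ≈ 2
Molecular formula = (C8H10OS)×2 = C16H20O2S2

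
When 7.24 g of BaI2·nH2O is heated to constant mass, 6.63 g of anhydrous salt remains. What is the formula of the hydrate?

Mass of water lost = 7.24 − 6.63 = 0.61 g → 0.61 / 18.02 = 0.03385 mol H2O
Molar mass of BaI2 = 391.13 g/mol → mol BaI2 = 6.63 / 391.13 = 0.01695
n = 0.03385 / 0.01695 = 2.00 ≈ 2 → BaI2·2H2O

BaI2·2H2O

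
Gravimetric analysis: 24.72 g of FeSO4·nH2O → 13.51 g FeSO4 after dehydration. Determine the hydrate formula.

FeSO4·7H2O

Mass of water lost = 24.72 − 13.51 = 11.21 g → 11.21 / 18.02 = 0.6221 mol H2O
Molar mass of FeSO4 = 151.92 g/mol → mol FeSO4 = 13.51 / 151.92 = 0.08893
n = 0.6221 / 0.08893 = 7.00 ≈ 7 → FeSO4·7H2O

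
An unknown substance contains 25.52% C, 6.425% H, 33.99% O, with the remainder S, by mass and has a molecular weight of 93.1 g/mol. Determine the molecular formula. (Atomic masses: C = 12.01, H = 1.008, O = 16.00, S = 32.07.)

Assume 100 g: 25.52 g C, 6.425 g H, 33.99 g O, 34.065 g S.
n(C) = 25.52/12.01 = 2.125, n(H) = 6.425/1.008 = 6.374, n(O) = 33.99/16.00 = 2.124, n(S) = 34.065/32.07 = 1.062
Divide by the smallest (1.062 mol S): C 2.000, H 6.001, O 2.000, S 1.000
≈ 2:6:2:1 → C2H6O2S
Empirical-formula mass = 94.14 g/mol
n = 93.1 / 94.14 = 0.99 ≈ 1
Molecular formula = empirical formula = C2H6O2S

C2H6O2S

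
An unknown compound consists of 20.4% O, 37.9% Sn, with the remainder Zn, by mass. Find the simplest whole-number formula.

O4SnZn2

Assume 100 g: 20.4 g O, 37.9 g Sn, 41.7 g Zn.
n(O) = 20.4/16.00 = 1.275, n(Sn) = 37.9/118.71 = 0.3193, n(Zn) = 41.7/65.38 = 0.6378
Smallest is Sn at 0.3193 mol; normalising gives O 3.994, Sn 1.000, Zn 1.998
Ratio ≈ 4:1:2, so the empirical formula is O4SnZn2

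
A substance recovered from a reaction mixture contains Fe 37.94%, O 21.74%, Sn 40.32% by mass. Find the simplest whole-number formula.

Fe2O4Sn

Assume 100 g: 37.94 g Fe, 21.74 g O, 40.32 g Sn.
n(Fe) = 37.94/55.85 = 0.6793, n(O) = 21.74/16.00 = 1.359, n(Sn) = 40.32/118.71 = 0.3397
Ratios (÷ 0.3397): Fe 2.000, O 4.000, Sn 1.000
≈ 2:4:1 → Fe2O4Sn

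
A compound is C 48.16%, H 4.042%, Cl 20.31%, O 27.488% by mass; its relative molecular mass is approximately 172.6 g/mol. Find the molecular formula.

C7H7ClO3

Assume 100 g: 48.16 g C, 4.042 g H, 20.31 g Cl, 27.488 g O.
Moles — C: 48.16 / 12.01 = 4.01 mol; H: 4.042 / 1.008 = 4.01 mol; Cl: 20.31 / 35.45 = 0.5729 mol; O: 27.488 / 16.00 = 1.718 mol
Ratios (÷ 0.5729): C 6.999, H 6.999, Cl 1.000, O 2.999
→ C7H7ClO3
Empirical-formula mass = 174.58 g/mol
n = 172.6 / 174.58 = 0.99 ≈ 1
Molecular formula = empirical formula = C7H7ClO3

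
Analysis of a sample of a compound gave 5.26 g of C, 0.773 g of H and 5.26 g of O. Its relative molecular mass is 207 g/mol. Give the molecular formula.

C8H14O6

Moles — C: 5.26 / 12.01 = 0.438 mol; H: 0.773 / 1.008 = 0.7669 mol; O: 5.26 / 16.00 = 0.3287 mol
Divide by the smallest (0.3287 mol O): C 1.332, H 2.333, O 1.000
Multiply by 3: C 4.00, H 7.00, O 3.00 → C4H7O3
Empirical-formula mass = 103.10 g/mol
n = 207 / 103.10 = 2.01 ≈ 2
Molecular formula = (C4H7O3)×2 = C8H14O6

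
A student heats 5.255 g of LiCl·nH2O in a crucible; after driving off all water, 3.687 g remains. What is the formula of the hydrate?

Mass of water lost = 5.255 − 3.687 = 1.568 g → 1.568 / 18.02 = 0.08701 mol H2O
Molar mass of LiCl = 42.39 g/mol → mol LiCl = 3.687 / 42.39 = 0.08698
n = 0.08701 / 0.08698 = 1.00 ≈ 1 → LiCl·H2O

LiCl·H2O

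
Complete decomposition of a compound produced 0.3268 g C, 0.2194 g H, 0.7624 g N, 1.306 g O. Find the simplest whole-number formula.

CH8N2O3

C: 0.3268 g ÷ 12.01 g/mol = 0.02721 mol
H: 0.2194 g ÷ 1.008 g/mol = 0.2177 mol
N: 0.7624 g ÷ 14.01 g/mol = 0.05442 mol
O: 1.306 g ÷ 16.00 g/mol = 0.08163 mol
Smallest is C at 0.02721 mol; normalising gives C 1.000, H 7.999, N 2.000, O 3.000
→ CH8N2O3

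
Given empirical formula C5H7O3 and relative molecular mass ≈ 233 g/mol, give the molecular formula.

Empirical-formula mass = 115.11 g/mol
n = 233 / 115.11 = 2.02 ≈ 2
Molecular formula = (C5H7O3)2 = C10H14O6

C10H14O6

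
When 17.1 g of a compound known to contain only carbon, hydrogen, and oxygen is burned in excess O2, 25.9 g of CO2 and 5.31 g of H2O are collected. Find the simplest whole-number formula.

CHO

mol C = 25.9 / 44.01 = 0.5885; mass C = 0.5885 × 12.01 = 7.068 g
mol H = 2 × (5.31 / 18.02) = 0.5893; mass H = 0.5893 × 1.008 = 0.5941 g
mass O = 17.1 − (7.662) = 9.438 g → mol O = 0.5899
Smallest is C at 0.5885 mol; normalising gives C 1.000, H 1.001, O 1.002
Ratio ≈ 1:1:1, so the empirical formula is CHO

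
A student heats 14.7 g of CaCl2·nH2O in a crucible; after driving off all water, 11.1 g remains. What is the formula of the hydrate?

Mass of water lost = 14.7 − 11.1 = 3.6 g → 3.6 / 18.02 = 0.1998 mol H2O
Molar mass of CaCl2 = 110.98 g/mol → mol CaCl2 = 11.1 / 110.98 = 0.1
n = 0.1998 / 0.1 = 2.00 ≈ 2 → CaCl2·2H2O

CaCl2·2H2O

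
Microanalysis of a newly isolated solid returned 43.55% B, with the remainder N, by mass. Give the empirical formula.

Assume 100 g: 43.55 g B, 56.45 g N.
B: 43.55 g ÷ 10.81 g/mol = 4.029 mol
N: 56.45 g ÷ 14.01 g/mol = 4.029 mol
Smallest is B at 4.029 mol; normalising gives B 1.000, N 1.000
→ BN

BN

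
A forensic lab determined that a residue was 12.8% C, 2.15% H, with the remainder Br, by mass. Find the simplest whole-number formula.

CH2Br

Assume 100 g: 12.8 g C, 2.15 g H, 85.05 g Br.
C: 12.8 g ÷ 12.01 g/mol = 1.066 mol
H: 2.15 g ÷ 1.008 g/mol = 2.133 mol
Br: 85.05 g ÷ 79.90 g/mol = 1.064 mol
Smallest is Br at 1.064 mol; normalising gives C 1.001, H 2.004, Br 1.000
≈ 1:2:1 → CH2Br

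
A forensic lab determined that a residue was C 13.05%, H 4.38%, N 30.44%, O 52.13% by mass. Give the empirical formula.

CH4N2O3

Assume 100 g: 13.05 g C, 4.38 g H, 30.44 g N, 52.13 g O.
n(C) = 13.05/12.01 = 1.087, n(H) = 4.38/1.008 = 4.345, n(N) = 30.44/14.01 = 2.173, n(O) = 52.13/16.00 = 3.258
Divide by the smallest (1.087 mol C): C 1.000, H 3.999, N 2.000, O 2.998
→ CH4N2O3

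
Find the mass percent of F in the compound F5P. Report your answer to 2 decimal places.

Molar mass = 5(19.00) + 1(30.97) = 125.970 g/mol
Mass of F per mole = 5 × 19.00 = 95.000 g
% F = 95.000 / 125.970 × 100 = 75.41%

75.41%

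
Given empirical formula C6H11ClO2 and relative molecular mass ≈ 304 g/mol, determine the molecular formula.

Empirical-formula mass = 150.60 g/mol
n = 304 / 150.60 = 2.02 ≈ 2
Molecular formula = (C6H11ClO2)2 = C12H22Cl2O4

C12H22Cl2O4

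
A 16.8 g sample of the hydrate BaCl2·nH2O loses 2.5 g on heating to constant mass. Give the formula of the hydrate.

Mass of anhydrous BaCl2 = 16.8 − 2.5 = 14.3 g
mol H2O = 2.5 / 18.02 = 0.1387
Molar mass of BaCl2 = 208.23 g/mol → mol BaCl2 = 14.3 / 208.23 = 0.06867
n = 0.1387 / 0.06867 = 2.02 ≈ 2 → BaCl2·2H2O

BaCl2·2H2O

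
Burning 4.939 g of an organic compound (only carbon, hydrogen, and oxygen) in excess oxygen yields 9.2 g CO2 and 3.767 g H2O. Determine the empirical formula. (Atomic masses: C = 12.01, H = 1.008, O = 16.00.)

C5H10O3

mol C = 9.2 / 44.01 = 0.2090; mass C = 0.2090 × 12.01 = 2.511 g
mol H = 2 × (3.767 / 18.02) = 0.4181; mass H = 0.4181 × 1.008 = 0.4214 g
mass O = 4.939 − (2.932) = 2.007 g → mol O = 0.1254
Smallest is O at 0.1254 mol; normalising gives C 1.667, H 3.333, O 1.000
Scaling by 3: C 5.00, H 10.00, O 3.00 → C5H10O3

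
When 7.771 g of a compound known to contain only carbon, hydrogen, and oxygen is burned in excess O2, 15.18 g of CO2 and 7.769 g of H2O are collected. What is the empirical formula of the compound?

C2H5O

mol C = 15.18 / 44.01 = 0.3449; mass C = 0.3449 × 12.01 = 4.143 g
mol H = 2 × (7.769 / 18.02) = 0.8623; mass H = 0.8623 × 1.008 = 0.8692 g
mass O = 7.771 − (5.012) = 2.759 g → mol O = 0.1725
Divide by the smallest (0.1725 mol O): C 2.000, H 5.000, O 1.000
≈ 2:5:1 → C2H5O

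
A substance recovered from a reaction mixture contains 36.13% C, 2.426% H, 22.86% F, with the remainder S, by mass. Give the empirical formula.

C5H4F2S2

Assume 100 g: 36.13 g C, 2.426 g H, 22.86 g F, 38.584 g S.
n(C) = 36.13/12.01 = 3.008, n(H) = 2.426/1.008 = 2.407, n(F) = 22.86/19.00 = 1.203, n(S) = 38.584/32.07 = 1.203
Ratios (÷ 1.203): C 2.500, H 2.000, F 1.000, S 1.000
Multiply by 2: C 5.00, H 4.00, F 2.00, S 2.00 → C5H4F2S2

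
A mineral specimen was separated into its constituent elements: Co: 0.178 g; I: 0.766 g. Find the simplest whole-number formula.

Co: 0.178 g ÷ 58.93 g/mol = 0.003021 mol
I: 0.766 g ÷ 126.90 g/mol = 0.006036 mol
Smallest is Co at 0.003021 mol; normalising gives Co 1.000, I 1.998
≈ 1:2 → CoI2

CoI2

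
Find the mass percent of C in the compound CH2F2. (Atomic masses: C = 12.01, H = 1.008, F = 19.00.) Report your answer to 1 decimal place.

Molar mass = 1(12.01) + 2(1.008) + 2(19.00) = 52.026 g/mol
Mass of C per mole = 1 × 12.01 = 12.010 g
% C = 12.010 / 52.026 × 100 = 23.1%

23.1%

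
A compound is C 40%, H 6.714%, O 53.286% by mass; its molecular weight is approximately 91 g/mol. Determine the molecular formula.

Assume 100 g: 40 g C, 6.714 g H, 53.286 g O.
Moles — C: 40 / 12.01 = 3.331 mol; H: 6.714 / 1.008 = 6.661 mol; O: 53.286 / 16.00 = 3.33 mol
Divide by the smallest (3.33 mol O): C 1.000, H 2.000, O 1.000
≈ 1:2:1 → CH2O
Empirical-formula mass = 30.03 g/mol
n = 91 / 30.03 = 3.03 ≈ 3
Molecular formula = (CH2O)×3 = C3H6O3

C3H6O3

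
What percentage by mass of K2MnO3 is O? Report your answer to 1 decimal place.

26.5%

Molar mass = 2(39.10) + 1(54.94) + 3(16.00) = 181.140 g/mol
Mass of O per mole = 3 × 16.00 = 48.000 g
% O = 48.000 / 181.140 × 100 = 26.5%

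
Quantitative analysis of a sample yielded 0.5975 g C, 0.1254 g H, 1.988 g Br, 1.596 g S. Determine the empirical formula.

Moles — C: 0.5975 / 12.01 = 0.04975 mol; H: 0.1254 / 1.008 = 0.1244 mol; Br: 1.988 / 79.90 = 0.02488 mol; S: 1.596 / 32.07 = 0.04977 mol
Divide by the smallest (0.02488 mol Br): C 2.000, H 5.000, Br 1.000, S 2.000
→ C2H5BrS2

C2H5BrS2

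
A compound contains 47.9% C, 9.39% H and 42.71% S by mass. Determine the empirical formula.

C3H7S

Assume 100 g: 47.9 g C, 9.39 g H, 42.71 g S.
n(C) = 47.9/12.01 = 3.988, n(H) = 9.39/1.008 = 9.315, n(S) = 42.71/32.07 = 1.332
Ratios (÷ 1.332): C 2.995, H 6.995, S 1.000
≈ 3:7:1 → C3H7S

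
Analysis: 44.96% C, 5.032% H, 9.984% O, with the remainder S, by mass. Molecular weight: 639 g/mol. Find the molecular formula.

C24H32O4S8

Assume 100 g: 44.96 g C, 5.032 g H, 9.984 g O, 40.024 g S.
C: 44.96 g ÷ 12.01 g/mol = 3.744 mol
H: 5.032 g ÷ 1.008 g/mol = 4.992 mol
O: 9.984 g ÷ 16.00 g/mol = 0.624 mol
S: 40.024 g ÷ 32.07 g/mol = 1.248 mol
Ratios (÷ 0.624): C 5.999, H 8.000, O 1.000, S 2.000
Ratio ≈ 6:8:1:2, so the empirical formula is C6H8OS2
Empirical-formula mass = 160.26 g/mol
n = 639 / 160.26 = 3.99 ≈ 4
Molecular formula = (C6H8OS2)×4 = C24H32O4S8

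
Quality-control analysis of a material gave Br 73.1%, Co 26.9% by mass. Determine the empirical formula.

Br2Co

Assume 100 g: 73.1 g Br, 26.9 g Co.
Moles — Br: 73.1 / 79.90 = 0.9149 mol; Co: 26.9 / 58.93 = 0.4565 mol
Ratios (÷ 0.4565): Br 2.004, Co 1.000
≈ 2:1 → Br2Co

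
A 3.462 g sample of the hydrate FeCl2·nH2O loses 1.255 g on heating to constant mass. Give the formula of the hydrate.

FeCl2·4H2O

Mass of anhydrous FeCl2 = 3.462 − 1.255 = 2.207 g
mol H2O = 1.255 / 18.02 = 0.06964
Molar mass of FeCl2 = 126.75 g/mol → mol FeCl2 = 2.207 / 126.75 = 0.01741
n = 0.06964 / 0.01741 = 4.00 ≈ 4 → FeCl2·4H2O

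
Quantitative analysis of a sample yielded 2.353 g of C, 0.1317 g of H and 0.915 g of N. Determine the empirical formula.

C3H2N

C: 2.353 g ÷ 12.01 g/mol = 0.1959 mol
H: 0.1317 g ÷ 1.008 g/mol = 0.1307 mol
N: 0.915 g ÷ 14.01 g/mol = 0.06531 mol
Ratios (÷ 0.06531): C 3.000, H 2.001, N 1.000
Ratio ≈ 3:2:1, so the empirical formula is C3H2N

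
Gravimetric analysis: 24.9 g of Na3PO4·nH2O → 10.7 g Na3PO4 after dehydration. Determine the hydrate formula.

Mass of water lost = 24.9 − 10.7 = 14.2 g → 14.2 / 18.02 = 0.788 mol H2O
Molar mass of Na3PO4 = 163.94 g/mol → mol Na3PO4 = 10.7 / 163.94 = 0.06527
n = 0.788 / 0.06527 = 12.07 ≈ 12 → Na3PO4·12H2O

Na3PO4·12H2O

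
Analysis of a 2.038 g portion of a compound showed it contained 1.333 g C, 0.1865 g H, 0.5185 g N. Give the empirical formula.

C3H5N

Moles — C: 1.333 / 12.01 = 0.111 mol; H: 0.1865 / 1.008 = 0.185 mol; N: 0.5185 / 14.01 = 0.03701 mol
Ratios (÷ 0.03701): C 2.999, H 4.999, N 1.000
→ C3H5N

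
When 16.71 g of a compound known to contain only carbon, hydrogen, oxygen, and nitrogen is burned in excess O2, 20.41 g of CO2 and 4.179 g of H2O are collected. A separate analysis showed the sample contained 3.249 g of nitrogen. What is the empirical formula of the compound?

mol C = 20.41 / 44.01 = 0.4638; mass C = 0.4638 × 12.01 = 5.570 g
mol H = 2 × (4.179 / 18.02) = 0.4638; mass H = 0.4638 × 1.008 = 0.4675 g
mol N = 3.249 / 14.01 = 0.2319
mass O = 16.71 − (9.286) = 7.424 g → mol O = 0.4640
Divide by the smallest (0.2319 mol N): C 2.000, H 2.000, N 1.000, O 2.001
→ C2H2NO2

C2H2NO2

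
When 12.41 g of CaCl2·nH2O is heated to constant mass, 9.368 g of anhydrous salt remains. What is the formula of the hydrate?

Mass of water lost = 12.41 − 9.368 = 3.042 g → 3.042 / 18.02 = 0.1688 mol H2O
Molar mass of CaCl2 = 110.98 g/mol → mol CaCl2 = 9.368 / 110.98 = 0.08441
n = 0.1688 / 0.08441 = 2.00 ≈ 2 → CaCl2·2H2O

CaCl2·2H2O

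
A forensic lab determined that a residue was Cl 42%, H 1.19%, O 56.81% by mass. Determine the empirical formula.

Assume 100 g: 42 g Cl, 1.19 g H, 56.81 g O.
Cl: 42 g ÷ 35.45 g/mol = 1.185 mol
H: 1.19 g ÷ 1.008 g/mol = 1.181 mol
O: 56.81 g ÷ 16.00 g/mol = 3.551 mol
Smallest is H at 1.181 mol; normalising gives Cl 1.004, H 1.000, O 3.008
→ ClHO3

ClHO3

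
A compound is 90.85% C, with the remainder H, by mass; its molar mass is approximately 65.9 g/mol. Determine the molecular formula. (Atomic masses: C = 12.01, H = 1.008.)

C5H6

Assume 100 g: 90.85 g C, 9.15 g H.
C: 90.85 g ÷ 12.01 g/mol = 7.565 mol
H: 9.15 g ÷ 1.008 g/mol = 9.077 mol
Smallest is C at 7.565 mol; normalising gives C 1.000, H 1.200
Multiply by 5: C 5.00, H 6.00 → C5H6
Empirical-formula mass = 66.10 g/mol
n = 65.9 / 66.10 = 1.00 ≈ 1
Molecular formula = empirical formula = C5H6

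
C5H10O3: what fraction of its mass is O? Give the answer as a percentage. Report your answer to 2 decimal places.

40.63%

Molar mass = 5(12.01) + 10(1.008) + 3(16.00) = 118.130 g/mol
Mass of O per mole = 3 × 16.00 = 48.000 g
% O = 48.000 / 118.130 × 100 = 40.63%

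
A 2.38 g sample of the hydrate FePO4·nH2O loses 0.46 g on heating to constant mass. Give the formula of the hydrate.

Mass of anhydrous FePO4 = 2.38 − 0.46 = 1.92 g
mol H2O = 0.46 / 18.02 = 0.02553
Molar mass of FePO4 = 150.82 g/mol → mol FePO4 = 1.92 / 150.82 = 0.01273
n = 0.02553 / 0.01273 = 2.01 ≈ 2 → FePO4·2H2O

FePO4·2H2O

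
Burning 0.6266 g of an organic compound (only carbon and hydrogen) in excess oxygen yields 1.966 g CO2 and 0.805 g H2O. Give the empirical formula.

mol C = 1.966 / 44.01 = 0.04467; mass C = 0.04467 × 12.01 = 0.5365 g
mol H = 2 × (0.805 / 18.02) = 0.08935; mass H = 0.08935 × 1.008 = 0.09006 g
Smallest is C at 0.04467 mol; normalising gives C 1.000, H 2.000
→ CH2

CH2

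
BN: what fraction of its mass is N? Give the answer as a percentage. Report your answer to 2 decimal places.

Molar mass = 1(10.81) + 1(14.01) = 24.820 g/mol
Mass of N per mole = 1 × 14.01 = 14.010 g
% N = 14.010 / 24.820 × 100 = 56.45%

56.45%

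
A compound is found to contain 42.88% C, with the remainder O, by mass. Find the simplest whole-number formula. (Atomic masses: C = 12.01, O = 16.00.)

CO

Assume 100 g: 42.88 g C, 57.12 g O.
C: 42.88 g ÷ 12.01 g/mol = 3.57 mol
O: 57.12 g ÷ 16.00 g/mol = 3.57 mol
Divide by the smallest (3.57 mol O): C 1.000, O 1.000
≈ 1:1 → CO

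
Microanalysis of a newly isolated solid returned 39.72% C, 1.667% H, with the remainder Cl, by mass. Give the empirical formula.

C2HCl

Assume 100 g: 39.72 g C, 1.667 g H, 58.613 g Cl.
C: 39.72 g ÷ 12.01 g/mol = 3.307 mol
H: 1.667 g ÷ 1.008 g/mol = 1.654 mol
Cl: 58.613 g ÷ 35.45 g/mol = 1.653 mol
Smallest is Cl at 1.653 mol; normalising gives C 2.000, H 1.000, Cl 1.000
≈ 2:1:1 → C2HCl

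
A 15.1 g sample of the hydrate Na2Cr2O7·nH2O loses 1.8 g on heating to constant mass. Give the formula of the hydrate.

Na2Cr2O7·2H2O

Mass of anhydrous Na2Cr2O7 = 15.1 − 1.8 = 13.3 g
mol H2O = 1.8 / 18.02 = 0.09989
Molar mass of Na2Cr2O7 = 261.98 g/mol → mol Na2Cr2O7 = 13.3 / 261.98 = 0.05077
n = 0.09989 / 0.05077 = 1.97 ≈ 2 → Na2Cr2O7·2H2O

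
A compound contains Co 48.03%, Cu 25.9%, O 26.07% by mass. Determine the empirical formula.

Assume 100 g: 48.03 g Co, 25.9 g Cu, 26.07 g O.
n(Co) = 48.03/58.93 = 0.815, n(Cu) = 25.9/63.55 = 0.4076, n(O) = 26.07/16.00 = 1.629
Smallest is Cu at 0.4076 mol; normalising gives Co 2.000, Cu 1.000, O 3.998
≈ 2:1:4 → Co2CuO4

Co2CuO4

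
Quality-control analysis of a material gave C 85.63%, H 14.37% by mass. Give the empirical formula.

Assume 100 g: 85.63 g C, 14.37 g H.
Moles — C: 85.63 / 12.01 = 7.13 mol; H: 14.37 / 1.008 = 14.26 mol
Divide by the smallest (7.13 mol C): C 1.000, H 1.999
≈ 1:2 → CH2

CH2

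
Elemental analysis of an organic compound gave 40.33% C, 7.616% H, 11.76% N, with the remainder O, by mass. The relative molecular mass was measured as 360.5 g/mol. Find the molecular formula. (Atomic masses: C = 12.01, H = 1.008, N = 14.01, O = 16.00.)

C12H27N3O9

Assume 100 g: 40.33 g C, 7.616 g H, 11.76 g N, 40.294 g O.
n(C) = 40.33/12.01 = 3.358, n(H) = 7.616/1.008 = 7.556, n(N) = 11.76/14.01 = 0.8394, n(O) = 40.294/16.00 = 2.518
Divide by the smallest (0.8394 mol N): C 4.001, H 9.001, N 1.000, O 3.000
Ratio ≈ 4:9:1:3, so the empirical formula is C4H9NO3
Empirical-formula mass = 119.12 g/mol
n = 360.5 / 119.12 = 3.03 ≈ 3
Molecular formula = (C4H9NO3)×3 = C12H27N3O9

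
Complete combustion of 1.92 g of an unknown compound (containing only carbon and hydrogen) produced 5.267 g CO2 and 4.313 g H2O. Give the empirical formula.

mol C = 5.267 / 44.01 = 0.1197; mass C = 0.1197 × 12.01 = 1.437 g
mol H = 2 × (4.313 / 18.02) = 0.4787; mass H = 0.4787 × 1.008 = 0.4825 g
Divide by the smallest (0.1197 mol C): C 1.000, H 4.000
≈ 1:4 → CH4

CH4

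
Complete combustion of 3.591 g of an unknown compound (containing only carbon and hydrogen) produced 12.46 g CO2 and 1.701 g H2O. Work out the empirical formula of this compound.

mol C = 12.46 / 44.01 = 0.2831; mass C = 0.2831 × 12.01 = 3.400 g
mol H = 2 × (1.701 / 18.02) = 0.1888; mass H = 0.1888 × 1.008 = 0.1903 g
Ratios (÷ 0.1888): C 1.500, H 1.000
Multiply by 2: C 3.00, H 2.00 → C3H2

C3H2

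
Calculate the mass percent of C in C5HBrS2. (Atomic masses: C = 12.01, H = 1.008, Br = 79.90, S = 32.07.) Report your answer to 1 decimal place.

29.3%

Molar mass = 5(12.01) + 1(1.008) + 1(79.90) + 2(32.07) = 205.098 g/mol
Mass of C per mole = 5 × 12.01 = 60.050 g
% C = 60.050 / 205.098 × 100 = 29.3%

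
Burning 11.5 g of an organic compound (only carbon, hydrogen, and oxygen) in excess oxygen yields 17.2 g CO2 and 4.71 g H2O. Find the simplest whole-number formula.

mol C = 17.2 / 44.01 = 0.3908; mass C = 0.3908 × 12.01 = 4.694 g
mol H = 2 × (4.71 / 18.02) = 0.5228; mass H = 0.5228 × 1.008 = 0.5269 g
mass O = 11.5 − (5.221) = 6.279 g → mol O = 0.3925
Divide by the smallest (0.3908 mol C): C 1.000, H 1.338, O 1.004
Multiply by 3: C 3.00, H 4.01, O 3.01 → C3H4O3

C3H4O3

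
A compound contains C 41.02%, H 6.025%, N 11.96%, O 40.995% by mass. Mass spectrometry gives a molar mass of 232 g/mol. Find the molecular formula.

C8H14N2O6

Assume 100 g: 41.02 g C, 6.025 g H, 11.96 g N, 40.995 g O.
C: 41.02 g ÷ 12.01 g/mol = 3.415 mol
H: 6.025 g ÷ 1.008 g/mol = 5.977 mol
N: 11.96 g ÷ 14.01 g/mol = 0.8537 mol
O: 40.995 g ÷ 16.00 g/mol = 2.562 mol
Divide by the smallest (0.8537 mol N): C 4.001, H 7.002, N 1.000, O 3.001
≈ 4:7:1:3 → C4H7NO3
Empirical-formula mass = 117.11 g/mol
n = 232 / 117.11 = 1.98 ≈ 2
Molecular formula = (C4H7NO3)×2 = C8H14N2O6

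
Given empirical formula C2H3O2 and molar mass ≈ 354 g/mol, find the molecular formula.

C12H18O12

Empirical-formula mass = 59.04 g/mol
n = 354 / 59.04 = 6.00 ≈ 6
Molecular formula = (C2H3O2)6 = C12H18O12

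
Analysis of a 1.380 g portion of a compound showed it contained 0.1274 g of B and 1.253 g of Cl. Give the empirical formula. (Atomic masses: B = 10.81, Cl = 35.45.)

BCl3

Moles — B: 0.1274 / 10.81 = 0.01179 mol; Cl: 1.253 / 35.45 = 0.03535 mol
Smallest is B at 0.01179 mol; normalising gives B 1.000, Cl 2.999
→ BCl3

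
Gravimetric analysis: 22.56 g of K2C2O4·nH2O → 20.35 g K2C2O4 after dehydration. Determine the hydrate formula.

K2C2O4·H2O

Mass of water lost = 22.56 − 20.35 = 2.21 g → 2.21 / 18.02 = 0.1226 mol H2O
Molar mass of K2C2O4 = 166.22 g/mol → mol K2C2O4 = 20.35 / 166.22 = 0.1224
n = 0.1226 / 0.1224 = 1.00 ≈ 1 → K2C2O4·H2O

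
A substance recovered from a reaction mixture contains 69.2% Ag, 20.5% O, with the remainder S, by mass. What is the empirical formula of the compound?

Ag2O4S

Assume 100 g: 69.2 g Ag, 20.5 g O, 10.3 g S.
Moles — Ag: 69.2 / 107.87 = 0.6415 mol; O: 20.5 / 16.00 = 1.281 mol; S: 10.3 / 32.07 = 0.3212 mol
Ratios (÷ 0.3212): Ag 1.997, O 3.989, S 1.000
Ratio ≈ 2:4:1, so the empirical formula is Ag2O4S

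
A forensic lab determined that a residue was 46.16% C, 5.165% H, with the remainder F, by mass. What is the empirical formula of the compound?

C3H4F2

Assume 100 g: 46.16 g C, 5.165 g H, 48.675 g F.
n(C) = 46.16/12.01 = 3.843, n(H) = 5.165/1.008 = 5.124, n(F) = 48.675/19.00 = 2.562
Ratios (÷ 2.562): C 1.500, H 2.000, F 1.000
×2: C 3.00, H 4.00, F 2.00 → C3H4F2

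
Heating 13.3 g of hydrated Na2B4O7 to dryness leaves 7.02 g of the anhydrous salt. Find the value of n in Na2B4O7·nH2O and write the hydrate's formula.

Na2B4O7·10H2O

Mass of water lost = 13.3 − 7.02 = 6.28 g → 6.28 / 18.02 = 0.3485 mol H2O
Molar mass of Na2B4O7 = 201.22 g/mol → mol Na2B4O7 = 7.02 / 201.22 = 0.03489
n = 0.3485 / 0.03489 = 9.99 ≈ 10 → Na2B4O7·10H2O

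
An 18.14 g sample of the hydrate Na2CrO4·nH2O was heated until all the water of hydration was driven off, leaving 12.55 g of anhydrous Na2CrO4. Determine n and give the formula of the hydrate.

Mass of water lost = 18.14 − 12.55 = 5.59 g → 5.59 / 18.02 = 0.3102 mol H2O
Molar mass of Na2CrO4 = 161.98 g/mol → mol Na2CrO4 = 12.55 / 161.98 = 0.07748
n = 0.3102 / 0.07748 = 4.00 ≈ 4 → Na2CrO4·4H2O

Na2CrO4·4H2O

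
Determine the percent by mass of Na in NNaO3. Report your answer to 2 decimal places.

Molar mass = 1(14.01) + 1(22.99) + 3(16.00) = 85.000 g/mol
Mass of Na per mole = 1 × 22.99 = 22.990 g
% Na = 22.990 / 85.000 × 100 = 27.05%

27.05%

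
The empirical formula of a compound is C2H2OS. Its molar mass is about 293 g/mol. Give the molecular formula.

Empirical-formula mass = 74.11 g/mol
n = 293 / 74.11 = 3.95 ≈ 4
Molecular formula = (C2H2OS)4 = C8H8O4S4

C8H8O4S4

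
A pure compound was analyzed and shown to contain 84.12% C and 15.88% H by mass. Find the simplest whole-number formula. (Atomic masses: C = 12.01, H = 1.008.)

C4H9

Assume 100 g: 84.12 g C, 15.88 g H.
Moles — C: 84.12 / 12.01 = 7.004 mol; H: 15.88 / 1.008 = 15.75 mol
Divide by the smallest (7.004 mol C): C 1.000, H 2.249
×4: C 4.00, H 9.00 → C4H9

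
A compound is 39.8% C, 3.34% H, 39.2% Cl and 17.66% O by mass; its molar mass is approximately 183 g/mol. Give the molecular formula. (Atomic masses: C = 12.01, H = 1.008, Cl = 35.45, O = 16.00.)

Assume 100 g: 39.8 g C, 3.34 g H, 39.2 g Cl, 17.66 g O.
n(C) = 39.8/12.01 = 3.314, n(H) = 3.34/1.008 = 3.313, n(Cl) = 39.2/35.45 = 1.106, n(O) = 17.66/16.00 = 1.104
Divide by the smallest (1.104 mol O): C 3.002, H 3.002, Cl 1.002, O 1.000
Ratio ≈ 3:3:1:1, so the empirical formula is C3H3ClO
Empirical-formula mass = 90.50 g/mol
n = 183 / 90.50 = 2.02 ≈ 2
Molecular formula = (C3H3ClO)×2 = C6H6Cl2O2

C6H6Cl2O2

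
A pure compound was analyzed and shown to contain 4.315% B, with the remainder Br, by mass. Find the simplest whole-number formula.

BBr3

Assume 100 g: 4.315 g B, 95.685 g Br.
n(B) = 4.315/10.81 = 0.3992, n(Br) = 95.685/79.90 = 1.198
Ratios (÷ 0.3992): B 1.000, Br 3.000
→ BBr3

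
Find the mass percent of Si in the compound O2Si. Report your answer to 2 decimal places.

Molar mass = 2(16.00) + 1(28.09) = 60.090 g/mol
Mass of Si per mole = 1 × 28.09 = 28.090 g
% Si = 28.090 / 60.090 × 100 = 46.75%

46.75%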